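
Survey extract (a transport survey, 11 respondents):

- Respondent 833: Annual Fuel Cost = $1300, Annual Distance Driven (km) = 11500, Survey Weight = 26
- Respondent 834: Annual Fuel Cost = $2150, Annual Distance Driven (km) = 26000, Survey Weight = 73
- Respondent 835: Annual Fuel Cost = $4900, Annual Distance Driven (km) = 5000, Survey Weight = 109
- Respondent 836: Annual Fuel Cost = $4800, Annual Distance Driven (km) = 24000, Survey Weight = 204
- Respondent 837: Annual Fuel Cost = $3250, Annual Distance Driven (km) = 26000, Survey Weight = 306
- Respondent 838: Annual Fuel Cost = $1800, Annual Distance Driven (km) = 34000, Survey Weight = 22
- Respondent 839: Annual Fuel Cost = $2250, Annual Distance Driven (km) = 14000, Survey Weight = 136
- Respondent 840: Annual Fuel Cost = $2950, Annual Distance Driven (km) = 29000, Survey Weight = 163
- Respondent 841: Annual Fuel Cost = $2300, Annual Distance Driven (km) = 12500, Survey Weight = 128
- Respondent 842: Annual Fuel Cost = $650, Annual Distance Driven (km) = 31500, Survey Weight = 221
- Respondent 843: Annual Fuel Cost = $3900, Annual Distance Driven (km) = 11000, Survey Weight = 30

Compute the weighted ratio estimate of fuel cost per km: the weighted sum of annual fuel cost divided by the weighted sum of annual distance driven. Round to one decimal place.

0.1

Σ wᵢ·y = 4080050
Σ wᵢ·x = 11500×26 + 26000×73 + 5000×109 + 24000×204 + 26000×306 + 34000×22 + 14000×136 + 29000×163 + 12500×128 + 31500×221 + 11000×30
  = 31864500
Ratio = 4080050 / 31864500 = 0.12804375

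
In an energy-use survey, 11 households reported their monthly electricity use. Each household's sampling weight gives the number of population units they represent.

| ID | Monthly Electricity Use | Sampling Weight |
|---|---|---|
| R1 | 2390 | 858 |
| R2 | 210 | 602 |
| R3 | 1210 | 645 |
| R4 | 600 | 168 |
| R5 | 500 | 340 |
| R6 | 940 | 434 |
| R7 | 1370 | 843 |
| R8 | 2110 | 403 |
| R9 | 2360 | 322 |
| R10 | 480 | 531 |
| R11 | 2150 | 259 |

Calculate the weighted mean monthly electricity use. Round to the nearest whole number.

1335

Weighted sum = 2390×858 + 210×602 + 1210×645 + 600×168 + 500×340 + 940×434 + 1370×843 + 2110×403 + 2360×322 + 480×531 + 2150×259
  = 2050620 + 126420 + 780450 + 100800 + 170000 + 407960 + 1154910 + 850330 + 759920 + 254880 + 556850 = 7213140
Sum of weights = 5405
Weighted mean = 7213140 / 5405 = 1334.531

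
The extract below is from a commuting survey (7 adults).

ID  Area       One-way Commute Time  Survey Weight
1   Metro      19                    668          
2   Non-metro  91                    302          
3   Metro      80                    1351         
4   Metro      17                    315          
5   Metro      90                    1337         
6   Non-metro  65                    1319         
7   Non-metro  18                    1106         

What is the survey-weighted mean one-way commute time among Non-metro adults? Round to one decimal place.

48.8

Non-metro rows: 2, 6, 7
Weighted sum = 91×302 + 65×1319 + 18×1106
  = 27482 + 85735 + 19908 = 133125
Sum of weights = 302 + 1319 + 1106 = 2727
Weighted mean = 133125 / 2727 = 48.817382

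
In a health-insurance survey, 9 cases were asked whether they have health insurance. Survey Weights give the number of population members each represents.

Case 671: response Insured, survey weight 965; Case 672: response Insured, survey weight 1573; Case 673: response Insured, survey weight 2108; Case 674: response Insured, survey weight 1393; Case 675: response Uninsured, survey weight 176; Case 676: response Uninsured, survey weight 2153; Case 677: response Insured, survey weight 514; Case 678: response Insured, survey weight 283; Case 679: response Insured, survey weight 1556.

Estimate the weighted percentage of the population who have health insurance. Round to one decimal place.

Sum of weights for 'Insured' = 965 + 1573 + 2108 + 1393 + 514 + 283 + 1556 = 8392
Total weight = 965 + 1573 + 2108 + 1393 + 176 + 2153 + 514 + 283 + 1556 = 10721
Weighted proportion = 8392 / 10721 = 0.7827628 → 78.27628%

78.3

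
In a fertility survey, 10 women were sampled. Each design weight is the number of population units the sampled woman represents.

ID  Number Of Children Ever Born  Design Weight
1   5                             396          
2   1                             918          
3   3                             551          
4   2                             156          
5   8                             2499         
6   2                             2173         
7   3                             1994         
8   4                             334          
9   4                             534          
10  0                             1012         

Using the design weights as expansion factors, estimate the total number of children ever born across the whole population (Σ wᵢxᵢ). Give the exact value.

38655

Weighted total = 5×396 + 1×918 + 3×551 + 2×156 + 8×2499 + 2×2173 + 3×1994 + 4×334 + 4×534 + 0×1012
  = 1980 + 918 + 1653 + 312 + 19992 + 4346 + 5982 + 1336 + 2136 + 0 = 38655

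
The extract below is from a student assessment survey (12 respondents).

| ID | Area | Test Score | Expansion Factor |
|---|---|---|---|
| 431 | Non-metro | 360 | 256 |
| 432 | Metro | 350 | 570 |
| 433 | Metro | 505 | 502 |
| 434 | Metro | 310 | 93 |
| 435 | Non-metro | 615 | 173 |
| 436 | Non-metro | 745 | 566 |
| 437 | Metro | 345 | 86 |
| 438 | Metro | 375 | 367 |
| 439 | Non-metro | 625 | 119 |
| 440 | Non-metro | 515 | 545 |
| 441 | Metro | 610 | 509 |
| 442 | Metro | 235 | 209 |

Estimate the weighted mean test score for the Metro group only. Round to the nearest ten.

Metro rows: 432, 433, 434, 437, 438, 441, 442
Weighted sum = 350×570 + 505×502 + 310×93 + 345×86 + 375×367 + 610×509 + 235×209
  = 1008740
Sum of weights = 570 + 502 + 93 + 86 + 367 + 509 + 209 = 2336
Weighted mean = 1008740 / 2336 = 431.82363

430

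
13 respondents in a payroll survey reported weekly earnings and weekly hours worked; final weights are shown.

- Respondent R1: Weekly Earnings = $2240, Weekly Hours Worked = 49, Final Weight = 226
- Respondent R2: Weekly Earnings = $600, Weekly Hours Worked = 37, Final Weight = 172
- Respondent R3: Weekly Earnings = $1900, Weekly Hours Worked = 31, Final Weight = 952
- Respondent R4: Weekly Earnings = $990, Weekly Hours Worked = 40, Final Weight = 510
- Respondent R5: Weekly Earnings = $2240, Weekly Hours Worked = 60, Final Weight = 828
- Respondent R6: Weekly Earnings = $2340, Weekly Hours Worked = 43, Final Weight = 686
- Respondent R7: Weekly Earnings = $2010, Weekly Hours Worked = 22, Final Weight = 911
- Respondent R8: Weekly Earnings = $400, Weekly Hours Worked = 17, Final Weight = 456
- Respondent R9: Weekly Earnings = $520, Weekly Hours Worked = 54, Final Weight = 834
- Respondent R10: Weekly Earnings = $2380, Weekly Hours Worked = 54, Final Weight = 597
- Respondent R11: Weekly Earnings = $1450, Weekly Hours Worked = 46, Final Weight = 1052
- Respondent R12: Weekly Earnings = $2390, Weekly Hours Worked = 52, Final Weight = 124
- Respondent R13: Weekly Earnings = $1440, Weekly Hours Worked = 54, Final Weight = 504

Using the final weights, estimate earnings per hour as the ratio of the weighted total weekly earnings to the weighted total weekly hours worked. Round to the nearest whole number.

Σ wᵢ·y = 12798670
Σ wᵢ·x = 333652
Ratio = 12798670 / 333652 = 38.359338

38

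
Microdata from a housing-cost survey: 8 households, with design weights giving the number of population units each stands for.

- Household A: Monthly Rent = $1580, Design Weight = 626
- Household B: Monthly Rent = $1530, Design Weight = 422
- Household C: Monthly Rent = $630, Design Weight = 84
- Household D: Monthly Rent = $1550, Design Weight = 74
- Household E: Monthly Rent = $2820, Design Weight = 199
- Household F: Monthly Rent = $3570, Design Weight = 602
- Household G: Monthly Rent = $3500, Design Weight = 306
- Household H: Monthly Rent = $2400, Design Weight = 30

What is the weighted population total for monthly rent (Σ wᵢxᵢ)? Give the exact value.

5655680

Weighted total = 1580×626 + 1530×422 + 630×84 + 1550×74 + 2820×199 + 3570×602 + 3500×306 + 2400×30
  = 989080 + 645660 + 52920 + 114700 + 561180 + 2149140 + 1071000 + 72000 = 5655680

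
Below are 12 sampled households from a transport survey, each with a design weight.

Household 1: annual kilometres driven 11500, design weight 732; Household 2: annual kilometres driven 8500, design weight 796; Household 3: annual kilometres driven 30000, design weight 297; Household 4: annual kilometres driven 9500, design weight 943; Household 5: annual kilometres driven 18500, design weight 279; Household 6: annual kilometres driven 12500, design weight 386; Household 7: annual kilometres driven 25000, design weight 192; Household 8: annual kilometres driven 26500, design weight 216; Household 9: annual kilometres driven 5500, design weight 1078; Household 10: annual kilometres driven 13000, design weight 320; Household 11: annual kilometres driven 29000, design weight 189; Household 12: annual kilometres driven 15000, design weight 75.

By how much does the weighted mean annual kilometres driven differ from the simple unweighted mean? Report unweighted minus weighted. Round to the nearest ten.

4270

Unweighted sum = 11500 + 8500 + 30000 + 9500 + 18500 + 12500 + 25000 + 26500 + 5500 + 13000 + 29000 + 15000 = 204500
Unweighted mean = 204500 / 12 = 17041.667
Weighted sum = 11500×732 + 8500×796 + 30000×297 + 9500×943 + 18500×279 + 12500×386 + 25000×192 + 26500×216 + 5500×1078 + 13000×320 + 29000×189 + 15000×75
  = 8418000 + 6766000 + 8910000 + 8958500 + 5161500 + 4825000 + 4800000 + 5724000 + 5929000 + 4160000 + 5481000 + 1125000 = 70258000
Sum of weights = 732 + 796 + 297 + 943 + 279 + 386 + 192 + 216 + 1078 + 320 + 189 + 75 = 5503
Weighted mean = 70258000 / 5503 = 12767.218
Difference (unweighted minus weighted) = 4274.4488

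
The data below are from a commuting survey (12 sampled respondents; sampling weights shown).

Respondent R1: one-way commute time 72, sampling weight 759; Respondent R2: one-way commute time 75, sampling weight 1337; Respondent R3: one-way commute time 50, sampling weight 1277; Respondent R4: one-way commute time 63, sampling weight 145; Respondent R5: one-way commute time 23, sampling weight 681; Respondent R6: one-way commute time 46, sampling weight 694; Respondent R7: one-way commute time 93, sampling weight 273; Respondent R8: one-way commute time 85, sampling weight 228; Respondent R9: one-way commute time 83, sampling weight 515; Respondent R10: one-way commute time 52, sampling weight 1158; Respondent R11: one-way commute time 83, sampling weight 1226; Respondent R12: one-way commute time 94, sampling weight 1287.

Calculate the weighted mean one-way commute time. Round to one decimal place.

Weighted sum = 72×759 + 75×1337 + 50×1277 + 63×145 + 23×681 + 46×694 + 93×273 + 85×228 + 83×515 + 52×1158 + 83×1226 + 94×1287
  = 645961
Sum of weights = 759 + 1337 + 1277 + 145 + 681 + 694 + 273 + 228 + 515 + 1158 + 1226 + 1287 = 9580
Weighted mean = 645961 / 9580 = 67.428079

67.4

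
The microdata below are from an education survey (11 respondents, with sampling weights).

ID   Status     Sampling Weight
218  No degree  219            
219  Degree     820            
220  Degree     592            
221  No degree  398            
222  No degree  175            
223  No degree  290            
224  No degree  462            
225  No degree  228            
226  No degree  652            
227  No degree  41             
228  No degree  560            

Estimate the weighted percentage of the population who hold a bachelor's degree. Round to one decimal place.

31.8

Sum of weights for 'Degree' = 820 + 592 = 1412
Total weight = 219 + 820 + 592 + 398 + 175 + 290 + 462 + 228 + 652 + 41 + 560 = 4437
Weighted proportion = 1412 / 4437 = 0.31823304 → 31.823304%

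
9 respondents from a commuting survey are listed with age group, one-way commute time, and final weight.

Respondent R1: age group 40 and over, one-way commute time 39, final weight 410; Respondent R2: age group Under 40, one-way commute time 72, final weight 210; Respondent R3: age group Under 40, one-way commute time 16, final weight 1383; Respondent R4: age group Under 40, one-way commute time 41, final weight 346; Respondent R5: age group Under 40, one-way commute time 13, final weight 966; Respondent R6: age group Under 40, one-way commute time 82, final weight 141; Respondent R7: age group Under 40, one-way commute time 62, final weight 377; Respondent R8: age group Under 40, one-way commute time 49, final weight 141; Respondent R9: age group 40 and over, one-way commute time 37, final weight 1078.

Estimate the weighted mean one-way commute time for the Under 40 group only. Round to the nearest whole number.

Under 40 rows: R2, R3, R4, R5, R6, R7, R8
Weighted sum = 72×210 + 16×1383 + 41×346 + 13×966 + 82×141 + 62×377 + 49×141
  = 15120 + 22128 + 14186 + 12558 + 11562 + 23374 + 6909 = 105837
Sum of weights = 210 + 1383 + 346 + 966 + 141 + 377 + 141 = 3564
Weighted mean = 105837 / 3564 = 29.696128

30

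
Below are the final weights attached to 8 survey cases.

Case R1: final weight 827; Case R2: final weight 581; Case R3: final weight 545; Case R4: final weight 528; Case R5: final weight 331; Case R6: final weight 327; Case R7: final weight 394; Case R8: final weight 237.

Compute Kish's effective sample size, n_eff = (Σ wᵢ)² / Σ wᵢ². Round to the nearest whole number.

7

Σ wᵢ = 827 + 581 + 545 + 528 + 331 + 327 + 394 + 237 = 3770
Σ wᵢ² = 683929 + 337561 + 297025 + 278784 + 109561 + 106929 + 155236 + 56169 = 2025194
n_eff = 3770² / 2025194 = 14212900 / 2025194 = 7.0180437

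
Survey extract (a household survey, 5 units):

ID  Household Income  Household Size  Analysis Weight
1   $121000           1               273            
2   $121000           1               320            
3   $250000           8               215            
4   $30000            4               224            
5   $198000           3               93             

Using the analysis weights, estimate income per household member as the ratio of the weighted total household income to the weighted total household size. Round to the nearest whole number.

Σ wᵢ·y = 121000×273 + 121000×320 + 250000×215 + 30000×224 + 198000×93
  = 33033000 + 38720000 + 53750000 + 6720000 + 18414000 = 150637000
Σ wᵢ·x = 1×273 + 1×320 + 8×215 + 4×224 + 3×93
  = 273 + 320 + 1720 + 896 + 279 = 3488
Ratio = 150637000 / 3488 = 43187.213

43187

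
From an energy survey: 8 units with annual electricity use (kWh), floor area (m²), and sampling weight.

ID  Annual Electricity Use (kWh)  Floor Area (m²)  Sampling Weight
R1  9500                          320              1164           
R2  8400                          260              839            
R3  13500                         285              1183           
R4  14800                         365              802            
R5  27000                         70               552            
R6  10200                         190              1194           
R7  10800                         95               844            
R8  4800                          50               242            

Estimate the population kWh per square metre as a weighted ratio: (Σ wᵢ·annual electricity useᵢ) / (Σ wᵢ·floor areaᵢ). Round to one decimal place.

Σ wᵢ·y = 9500×1164 + 8400×839 + 13500×1183 + 14800×802 + 27000×552 + 10200×1194 + 10800×844 + 4800×242
  = 11058000 + 7047600 + 15970500 + 11869600 + 14904000 + 12178800 + 9115200 + 1161600 = 83305300
Σ wᵢ·x = 320×1164 + 260×839 + 285×1183 + 365×802 + 70×552 + 190×1194 + 95×844 + 50×242
  = 372480 + 218140 + 337155 + 292730 + 38640 + 226860 + 80180 + 12100 = 1578285
Ratio = 83305300 / 1578285 = 52.782165

52.8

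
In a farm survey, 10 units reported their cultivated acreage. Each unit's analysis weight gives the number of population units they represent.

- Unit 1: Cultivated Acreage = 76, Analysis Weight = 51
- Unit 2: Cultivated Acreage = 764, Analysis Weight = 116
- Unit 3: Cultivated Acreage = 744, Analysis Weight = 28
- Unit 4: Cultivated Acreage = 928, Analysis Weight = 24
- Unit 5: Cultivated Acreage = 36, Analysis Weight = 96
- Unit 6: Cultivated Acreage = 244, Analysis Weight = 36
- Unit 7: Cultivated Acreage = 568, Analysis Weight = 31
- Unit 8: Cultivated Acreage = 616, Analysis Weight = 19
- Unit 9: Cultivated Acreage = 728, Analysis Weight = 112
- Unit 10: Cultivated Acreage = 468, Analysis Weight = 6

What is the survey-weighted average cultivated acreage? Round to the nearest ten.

500

Weighted sum = 76×51 + 764×116 + 744×28 + 928×24 + 36×96 + 244×36 + 568×31 + 616×19 + 728×112 + 468×6
  = 261500
Sum of weights = 51 + 116 + 28 + 24 + 96 + 36 + 31 + 19 + 112 + 6 = 519
Weighted mean = 261500 / 519 = 503.85356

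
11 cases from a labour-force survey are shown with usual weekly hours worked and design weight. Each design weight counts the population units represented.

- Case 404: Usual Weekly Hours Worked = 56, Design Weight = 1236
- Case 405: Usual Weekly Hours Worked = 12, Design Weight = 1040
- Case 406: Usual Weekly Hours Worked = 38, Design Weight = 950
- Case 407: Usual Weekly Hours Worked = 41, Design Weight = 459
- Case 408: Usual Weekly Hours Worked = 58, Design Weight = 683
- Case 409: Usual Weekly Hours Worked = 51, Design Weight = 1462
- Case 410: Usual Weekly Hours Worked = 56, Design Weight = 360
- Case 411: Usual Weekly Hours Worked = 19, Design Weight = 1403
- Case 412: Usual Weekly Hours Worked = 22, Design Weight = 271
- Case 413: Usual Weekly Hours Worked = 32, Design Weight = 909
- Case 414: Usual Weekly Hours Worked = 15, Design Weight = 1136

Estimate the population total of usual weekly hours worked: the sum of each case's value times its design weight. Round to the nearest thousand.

350000

Weighted total = 56×1236 + 12×1040 + 38×950 + 41×459 + 58×683 + 51×1462 + 56×360 + 19×1403 + 22×271 + 32×909 + 15×1136
  = 69216 + 12480 + 36100 + 18819 + 39614 + 74562 + 20160 + 26657 + 5962 + 29088 + 17040 = 349698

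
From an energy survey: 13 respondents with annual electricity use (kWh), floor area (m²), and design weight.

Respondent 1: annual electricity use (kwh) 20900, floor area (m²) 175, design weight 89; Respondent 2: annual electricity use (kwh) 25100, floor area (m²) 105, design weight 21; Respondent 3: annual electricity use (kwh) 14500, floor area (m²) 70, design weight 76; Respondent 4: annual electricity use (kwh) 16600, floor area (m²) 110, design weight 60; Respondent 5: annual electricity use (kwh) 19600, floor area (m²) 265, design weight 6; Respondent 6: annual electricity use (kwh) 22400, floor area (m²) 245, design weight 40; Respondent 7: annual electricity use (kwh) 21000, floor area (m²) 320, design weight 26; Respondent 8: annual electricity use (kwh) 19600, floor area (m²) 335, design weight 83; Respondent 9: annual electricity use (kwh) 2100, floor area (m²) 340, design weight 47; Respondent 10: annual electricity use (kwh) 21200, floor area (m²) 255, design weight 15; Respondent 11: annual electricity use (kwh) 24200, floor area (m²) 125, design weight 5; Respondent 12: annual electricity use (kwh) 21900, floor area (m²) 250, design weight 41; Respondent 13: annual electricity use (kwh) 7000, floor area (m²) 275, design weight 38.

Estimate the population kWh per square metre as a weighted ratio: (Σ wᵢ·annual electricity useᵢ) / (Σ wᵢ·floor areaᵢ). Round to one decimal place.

79.2

Σ wᵢ·y = 9373200
Σ wᵢ·x = 118345
Ratio = 9373200 / 118345 = 79.202332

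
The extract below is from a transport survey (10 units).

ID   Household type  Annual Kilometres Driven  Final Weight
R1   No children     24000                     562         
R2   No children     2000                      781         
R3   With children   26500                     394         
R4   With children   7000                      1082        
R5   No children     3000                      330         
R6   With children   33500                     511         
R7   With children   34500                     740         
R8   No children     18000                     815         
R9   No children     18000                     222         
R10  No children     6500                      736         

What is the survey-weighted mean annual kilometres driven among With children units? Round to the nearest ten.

With children rows: R3, R4, R6, R7
Weighted sum = 26500×394 + 7000×1082 + 33500×511 + 34500×740
  = 10441000 + 7574000 + 17118500 + 25530000 = 60663500
Sum of weights = 394 + 1082 + 511 + 740 = 2727
Weighted mean = 60663500 / 2727 = 22245.508

22250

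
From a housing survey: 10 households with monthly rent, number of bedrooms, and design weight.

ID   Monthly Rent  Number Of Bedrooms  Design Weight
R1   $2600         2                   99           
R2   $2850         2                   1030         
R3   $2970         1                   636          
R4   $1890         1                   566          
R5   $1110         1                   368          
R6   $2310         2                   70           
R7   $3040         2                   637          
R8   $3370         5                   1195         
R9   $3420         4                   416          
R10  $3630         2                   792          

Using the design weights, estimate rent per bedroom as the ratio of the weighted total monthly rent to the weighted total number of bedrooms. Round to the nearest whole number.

Σ wᵢ·y = 2600×99 + 2850×1030 + 2970×636 + 1890×566 + 1110×368 + 2310×70 + 3040×637 + 3370×1195 + 3420×416 + 3630×792
  = 16983050
Σ wᵢ·x = 2×99 + 2×1030 + 1×636 + 1×566 + 1×368 + 2×70 + 2×637 + 5×1195 + 4×416 + 2×792
  = 14465
Ratio = 16983050 / 14465 = 1174.0788

1174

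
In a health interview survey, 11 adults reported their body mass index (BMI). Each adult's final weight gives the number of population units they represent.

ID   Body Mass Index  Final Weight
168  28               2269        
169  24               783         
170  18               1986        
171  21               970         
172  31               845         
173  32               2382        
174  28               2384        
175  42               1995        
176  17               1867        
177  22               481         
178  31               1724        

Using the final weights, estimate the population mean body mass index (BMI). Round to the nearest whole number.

28

Weighted sum = 28×2269 + 24×783 + 18×1986 + 21×970 + 31×845 + 32×2382 + 28×2384 + 42×1995 + 17×1867 + 22×481 + 31×1724
  = 63532 + 18792 + 35748 + 20370 + 26195 + 76224 + 66752 + 83790 + 31739 + 10582 + 53444 = 487168
Sum of weights = 2269 + 783 + 1986 + 970 + 845 + 2382 + 2384 + 1995 + 1867 + 481 + 1724 = 17686
Weighted mean = 487168 / 17686 = 27.545403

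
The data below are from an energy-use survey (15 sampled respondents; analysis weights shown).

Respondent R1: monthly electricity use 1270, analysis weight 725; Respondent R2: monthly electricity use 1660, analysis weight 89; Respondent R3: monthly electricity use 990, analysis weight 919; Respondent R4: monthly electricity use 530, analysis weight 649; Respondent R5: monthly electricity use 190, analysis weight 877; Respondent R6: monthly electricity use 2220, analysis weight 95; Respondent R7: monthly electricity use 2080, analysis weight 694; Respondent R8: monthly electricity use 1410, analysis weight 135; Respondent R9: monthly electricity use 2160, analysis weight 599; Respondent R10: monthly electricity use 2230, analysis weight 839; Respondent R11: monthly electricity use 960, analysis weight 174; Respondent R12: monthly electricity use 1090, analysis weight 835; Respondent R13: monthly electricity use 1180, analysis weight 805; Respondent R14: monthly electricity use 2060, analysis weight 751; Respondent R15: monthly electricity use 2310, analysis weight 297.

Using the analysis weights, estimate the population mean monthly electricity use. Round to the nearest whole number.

1386

Weighted sum = 11758700
Sum of weights = 8483
Weighted mean = 11758700 / 8483 = 1386.1488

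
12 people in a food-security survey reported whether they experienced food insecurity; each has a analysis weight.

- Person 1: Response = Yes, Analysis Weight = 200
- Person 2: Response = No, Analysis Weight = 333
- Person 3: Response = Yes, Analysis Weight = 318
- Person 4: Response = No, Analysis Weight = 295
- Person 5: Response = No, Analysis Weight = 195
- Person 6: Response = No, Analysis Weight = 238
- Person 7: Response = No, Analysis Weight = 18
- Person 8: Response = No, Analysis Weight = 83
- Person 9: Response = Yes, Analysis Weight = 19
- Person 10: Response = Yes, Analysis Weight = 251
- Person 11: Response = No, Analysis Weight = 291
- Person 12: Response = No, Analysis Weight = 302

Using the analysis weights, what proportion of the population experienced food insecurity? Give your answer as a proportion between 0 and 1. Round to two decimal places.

Sum of weights for 'Yes' = 200 + 318 + 19 + 251 = 788
Total weight = 200 + 333 + 318 + 295 + 195 + 238 + 18 + 83 + 19 + 251 + 291 + 302 = 2543
Weighted proportion = 788 / 2543 = 0.30987023

0.31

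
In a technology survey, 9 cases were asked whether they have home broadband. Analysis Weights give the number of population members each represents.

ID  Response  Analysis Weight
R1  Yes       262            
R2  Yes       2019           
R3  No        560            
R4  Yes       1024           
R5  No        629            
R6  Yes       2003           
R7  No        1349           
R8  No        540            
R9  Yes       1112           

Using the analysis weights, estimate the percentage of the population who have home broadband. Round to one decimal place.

67.6

Sum of weights for 'Yes' = 262 + 2019 + 1024 + 2003 + 1112 = 6420
Total weight = 262 + 2019 + 560 + 1024 + 629 + 2003 + 1349 + 540 + 1112 = 9498
Weighted proportion = 6420 / 9498 = 0.67593178 → 67.593178%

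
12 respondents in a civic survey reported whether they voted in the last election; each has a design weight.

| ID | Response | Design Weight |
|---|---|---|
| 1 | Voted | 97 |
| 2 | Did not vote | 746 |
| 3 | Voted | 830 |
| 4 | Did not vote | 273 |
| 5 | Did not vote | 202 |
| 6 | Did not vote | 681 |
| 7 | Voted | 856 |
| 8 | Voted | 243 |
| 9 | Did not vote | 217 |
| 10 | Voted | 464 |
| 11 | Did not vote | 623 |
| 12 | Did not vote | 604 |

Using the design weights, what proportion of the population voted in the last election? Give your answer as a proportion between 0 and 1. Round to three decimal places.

Sum of weights for 'Voted' = 97 + 830 + 856 + 243 + 464 = 2490
Total weight = 5836
Weighted proportion = 2490 / 5836 = 0.4266621

0.427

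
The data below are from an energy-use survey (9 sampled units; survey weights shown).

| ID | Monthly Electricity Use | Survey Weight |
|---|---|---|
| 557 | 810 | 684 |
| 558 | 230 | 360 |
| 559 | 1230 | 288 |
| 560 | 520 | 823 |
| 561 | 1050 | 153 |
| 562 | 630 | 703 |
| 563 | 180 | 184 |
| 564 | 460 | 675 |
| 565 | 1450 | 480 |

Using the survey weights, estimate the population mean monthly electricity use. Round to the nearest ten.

700

Weighted sum = 810×684 + 230×360 + 1230×288 + 520×823 + 1050×153 + 630×703 + 180×184 + 460×675 + 1450×480
  = 554040 + 82800 + 354240 + 427960 + 160650 + 442890 + 33120 + 310500 + 696000 = 3062200
Sum of weights = 684 + 360 + 288 + 823 + 153 + 703 + 184 + 675 + 480 = 4350
Weighted mean = 3062200 / 4350 = 703.95402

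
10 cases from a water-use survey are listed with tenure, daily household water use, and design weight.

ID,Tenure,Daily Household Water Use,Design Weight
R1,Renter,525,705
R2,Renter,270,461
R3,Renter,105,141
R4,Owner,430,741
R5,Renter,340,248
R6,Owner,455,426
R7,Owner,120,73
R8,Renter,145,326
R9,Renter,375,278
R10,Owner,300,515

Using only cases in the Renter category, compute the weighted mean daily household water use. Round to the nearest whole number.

Renter rows: R1, R2, R3, R5, R8, R9
Weighted sum = 525×705 + 270×461 + 105×141 + 340×248 + 145×326 + 375×278
  = 370125 + 124470 + 14805 + 84320 + 47270 + 104250 = 745240
Sum of weights = 705 + 461 + 141 + 248 + 326 + 278 = 2159
Weighted mean = 745240 / 2159 = 345.17832

345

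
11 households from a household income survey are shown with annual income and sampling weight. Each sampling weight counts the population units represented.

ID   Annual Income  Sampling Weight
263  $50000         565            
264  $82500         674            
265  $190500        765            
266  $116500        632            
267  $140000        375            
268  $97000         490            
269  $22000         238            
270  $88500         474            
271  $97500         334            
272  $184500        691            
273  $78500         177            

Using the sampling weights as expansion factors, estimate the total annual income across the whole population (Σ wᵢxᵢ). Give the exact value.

Weighted total = 624379500

624379500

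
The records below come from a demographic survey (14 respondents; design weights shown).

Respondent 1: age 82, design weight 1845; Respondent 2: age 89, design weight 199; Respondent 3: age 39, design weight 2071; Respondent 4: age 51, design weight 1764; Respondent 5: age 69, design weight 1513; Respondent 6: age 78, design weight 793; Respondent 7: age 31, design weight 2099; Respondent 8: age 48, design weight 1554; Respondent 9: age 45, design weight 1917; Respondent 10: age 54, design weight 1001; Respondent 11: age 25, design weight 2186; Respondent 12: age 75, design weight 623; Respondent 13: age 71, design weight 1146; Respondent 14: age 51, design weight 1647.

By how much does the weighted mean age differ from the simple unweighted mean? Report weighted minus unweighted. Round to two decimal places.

Unweighted sum = 808
Unweighted mean = 808 / 14 = 57.714286
Weighted sum = 1052703
Sum of weights = 20358
Weighted mean = 1052703 / 20358 = 51.709549
Difference (weighted minus unweighted) = -6.0047366

-6.00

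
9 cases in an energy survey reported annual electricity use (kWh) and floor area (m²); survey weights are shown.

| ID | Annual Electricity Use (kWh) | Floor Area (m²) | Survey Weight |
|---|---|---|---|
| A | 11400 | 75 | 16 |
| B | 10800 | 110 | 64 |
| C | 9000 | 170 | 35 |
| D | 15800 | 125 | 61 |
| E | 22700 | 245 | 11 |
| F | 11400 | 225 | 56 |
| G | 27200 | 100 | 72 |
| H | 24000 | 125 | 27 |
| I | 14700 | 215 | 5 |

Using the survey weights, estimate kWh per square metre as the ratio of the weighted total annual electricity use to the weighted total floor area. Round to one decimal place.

Σ wᵢ·y = 5720400
Σ wᵢ·x = 75×16 + 110×64 + 170×35 + 125×61 + 245×11 + 225×56 + 100×72 + 125×27 + 215×5
  = 1200 + 7040 + 5950 + 7625 + 2695 + 12600 + 7200 + 3375 + 1075 = 48760
Ratio = 5720400 / 48760 = 117.31747

117.3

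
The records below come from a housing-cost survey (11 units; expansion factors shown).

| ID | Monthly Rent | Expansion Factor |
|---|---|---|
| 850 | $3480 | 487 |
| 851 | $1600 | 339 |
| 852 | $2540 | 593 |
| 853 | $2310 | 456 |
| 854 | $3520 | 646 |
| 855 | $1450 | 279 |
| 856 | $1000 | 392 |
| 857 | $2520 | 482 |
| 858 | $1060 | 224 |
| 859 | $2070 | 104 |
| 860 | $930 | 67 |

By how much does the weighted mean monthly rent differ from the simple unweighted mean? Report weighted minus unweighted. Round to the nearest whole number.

315

Unweighted sum = 22480
Unweighted mean = 22480 / 11 = 2043.6364
Weighted sum = 3480×487 + 1600×339 + 2540×593 + 2310×456 + 3520×646 + 1450×279 + 1000×392 + 2520×482 + 1060×224 + 2070×104 + 930×67
  = 9596880
Sum of weights = 487 + 339 + 593 + 456 + 646 + 279 + 392 + 482 + 224 + 104 + 67 = 4069
Weighted mean = 9596880 / 4069 = 2358.5353
Difference (weighted minus unweighted) = 314.8989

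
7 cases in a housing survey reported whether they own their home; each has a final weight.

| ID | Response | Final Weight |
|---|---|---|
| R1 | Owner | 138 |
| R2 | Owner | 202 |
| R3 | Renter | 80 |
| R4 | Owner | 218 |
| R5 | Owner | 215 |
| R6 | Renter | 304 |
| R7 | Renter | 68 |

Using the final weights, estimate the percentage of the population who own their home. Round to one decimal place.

63.1

Sum of weights for 'Owner' = 138 + 202 + 218 + 215 = 773
Total weight = 138 + 202 + 80 + 218 + 215 + 304 + 68 = 1225
Weighted proportion = 773 / 1225 = 0.63102041 → 63.102041%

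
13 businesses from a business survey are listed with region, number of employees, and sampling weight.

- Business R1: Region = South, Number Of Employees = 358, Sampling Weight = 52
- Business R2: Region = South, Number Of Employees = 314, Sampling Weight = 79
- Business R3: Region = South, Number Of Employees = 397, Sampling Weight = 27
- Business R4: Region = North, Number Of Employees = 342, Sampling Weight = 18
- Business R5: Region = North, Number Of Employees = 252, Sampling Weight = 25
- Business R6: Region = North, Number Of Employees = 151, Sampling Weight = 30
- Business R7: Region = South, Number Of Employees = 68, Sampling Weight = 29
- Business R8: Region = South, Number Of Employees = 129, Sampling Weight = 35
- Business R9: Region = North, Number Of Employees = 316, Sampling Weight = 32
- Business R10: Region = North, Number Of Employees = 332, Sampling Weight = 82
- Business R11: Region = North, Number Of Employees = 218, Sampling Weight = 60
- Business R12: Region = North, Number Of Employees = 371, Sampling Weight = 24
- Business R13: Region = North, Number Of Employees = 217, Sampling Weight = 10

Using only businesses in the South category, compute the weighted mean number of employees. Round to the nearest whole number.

273

South rows: R1, R2, R3, R7, R8
Weighted sum = 358×52 + 314×79 + 397×27 + 68×29 + 129×35
  = 60628
Sum of weights = 52 + 79 + 27 + 29 + 35 = 222
Weighted mean = 60628 / 222 = 273.0991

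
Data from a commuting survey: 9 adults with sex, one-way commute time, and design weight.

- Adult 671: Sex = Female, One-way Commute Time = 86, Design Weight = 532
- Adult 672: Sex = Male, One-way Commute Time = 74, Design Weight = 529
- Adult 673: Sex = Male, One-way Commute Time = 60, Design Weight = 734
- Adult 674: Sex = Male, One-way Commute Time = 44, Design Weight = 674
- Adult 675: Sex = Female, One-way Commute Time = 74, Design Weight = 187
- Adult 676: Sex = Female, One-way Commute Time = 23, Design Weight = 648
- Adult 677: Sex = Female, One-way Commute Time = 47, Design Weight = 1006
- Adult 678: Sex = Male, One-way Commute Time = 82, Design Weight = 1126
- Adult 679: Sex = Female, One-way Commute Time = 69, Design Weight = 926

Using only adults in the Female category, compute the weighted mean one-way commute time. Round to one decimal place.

56.3

Female rows: 671, 675, 676, 677, 679
Weighted sum = 86×532 + 74×187 + 23×648 + 47×1006 + 69×926
  = 45752 + 13838 + 14904 + 47282 + 63894 = 185670
Sum of weights = 532 + 187 + 648 + 1006 + 926 = 3299
Weighted mean = 185670 / 3299 = 56.280691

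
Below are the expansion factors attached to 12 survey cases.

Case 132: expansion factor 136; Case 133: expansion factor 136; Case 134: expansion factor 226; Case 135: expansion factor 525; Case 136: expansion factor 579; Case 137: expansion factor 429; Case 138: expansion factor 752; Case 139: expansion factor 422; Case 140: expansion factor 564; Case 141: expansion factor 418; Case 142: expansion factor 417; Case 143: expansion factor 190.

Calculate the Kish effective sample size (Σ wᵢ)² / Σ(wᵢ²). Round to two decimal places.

Σ wᵢ = 4794
Σ wᵢ² = 2329372
n_eff = 4794² / 2329372 = 22982436 / 2329372 = 9.8663657

9.87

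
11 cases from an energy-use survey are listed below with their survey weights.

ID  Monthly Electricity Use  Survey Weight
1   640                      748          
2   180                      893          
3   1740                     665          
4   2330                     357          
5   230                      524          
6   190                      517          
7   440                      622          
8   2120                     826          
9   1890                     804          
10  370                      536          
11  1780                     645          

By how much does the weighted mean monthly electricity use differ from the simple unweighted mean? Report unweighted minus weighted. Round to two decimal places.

Unweighted sum = 640 + 180 + 1740 + 2330 + 230 + 190 + 440 + 2120 + 1890 + 370 + 1780 = 11910
Unweighted mean = 11910 / 11 = 1082.7273
Weighted sum = 7737900
Sum of weights = 748 + 893 + 665 + 357 + 524 + 517 + 622 + 826 + 804 + 536 + 645 = 7137
Weighted mean = 7737900 / 7137 = 1084.195
Difference (unweighted minus weighted) = -1.4677672

-1.47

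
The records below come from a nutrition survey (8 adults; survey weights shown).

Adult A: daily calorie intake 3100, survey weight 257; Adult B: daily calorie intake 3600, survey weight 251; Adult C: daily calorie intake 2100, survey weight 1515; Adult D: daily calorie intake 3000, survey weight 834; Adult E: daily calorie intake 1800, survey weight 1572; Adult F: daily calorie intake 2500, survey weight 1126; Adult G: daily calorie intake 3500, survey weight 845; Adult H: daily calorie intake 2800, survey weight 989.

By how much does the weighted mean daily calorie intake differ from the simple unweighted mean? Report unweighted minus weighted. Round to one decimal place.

261.8

Unweighted sum = 22400
Unweighted mean = 22400 / 8 = 2800
Weighted sum = 3100×257 + 3600×251 + 2100×1515 + 3000×834 + 1800×1572 + 2500×1126 + 3500×845 + 2800×989
  = 796700 + 903600 + 3181500 + 2502000 + 2829600 + 2815000 + 2957500 + 2769200 = 18755100
Sum of weights = 257 + 251 + 1515 + 834 + 1572 + 1126 + 845 + 989 = 7389
Weighted mean = 18755100 / 7389 = 2538.246
Difference (unweighted minus weighted) = 261.75396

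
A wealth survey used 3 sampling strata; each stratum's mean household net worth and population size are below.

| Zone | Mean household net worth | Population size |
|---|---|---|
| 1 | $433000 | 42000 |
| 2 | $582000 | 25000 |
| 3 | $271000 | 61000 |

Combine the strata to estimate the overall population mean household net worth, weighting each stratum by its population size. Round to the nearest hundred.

384900

Σ Nₕ·x̄ₕ = 433000×42000 + 582000×25000 + 271000×61000
  = 49267000000
Σ Nₕ = 42000 + 25000 + 61000 = 128000
Overall mean = 49267000000 / 128000 = 384898.44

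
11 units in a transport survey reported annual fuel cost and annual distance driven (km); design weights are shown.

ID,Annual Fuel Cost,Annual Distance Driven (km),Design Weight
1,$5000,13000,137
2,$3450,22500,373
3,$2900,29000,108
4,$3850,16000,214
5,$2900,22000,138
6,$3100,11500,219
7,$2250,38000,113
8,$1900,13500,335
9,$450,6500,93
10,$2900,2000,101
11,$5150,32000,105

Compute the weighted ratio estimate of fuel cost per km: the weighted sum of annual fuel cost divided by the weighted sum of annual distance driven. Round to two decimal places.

Σ wᵢ·y = 5000×137 + 3450×373 + 2900×108 + 3850×214 + 2900×138 + 3100×219 + 2250×113 + 1900×335 + 450×93 + 2900×101 + 5150×105
  = 685000 + 1286850 + 313200 + 823900 + 400200 + 678900 + 254250 + 636500 + 41850 + 292900 + 540750 = 5954300
Σ wᵢ·x = 13000×137 + 22500×373 + 29000×108 + 16000×214 + 22000×138 + 11500×219 + 38000×113 + 13500×335 + 6500×93 + 2000×101 + 32000×105
  = 1781000 + 8392500 + 3132000 + 3424000 + 3036000 + 2518500 + 4294000 + 4522500 + 604500 + 202000 + 3360000 = 35267000
Ratio = 5954300 / 35267000 = 0.16883489

0.17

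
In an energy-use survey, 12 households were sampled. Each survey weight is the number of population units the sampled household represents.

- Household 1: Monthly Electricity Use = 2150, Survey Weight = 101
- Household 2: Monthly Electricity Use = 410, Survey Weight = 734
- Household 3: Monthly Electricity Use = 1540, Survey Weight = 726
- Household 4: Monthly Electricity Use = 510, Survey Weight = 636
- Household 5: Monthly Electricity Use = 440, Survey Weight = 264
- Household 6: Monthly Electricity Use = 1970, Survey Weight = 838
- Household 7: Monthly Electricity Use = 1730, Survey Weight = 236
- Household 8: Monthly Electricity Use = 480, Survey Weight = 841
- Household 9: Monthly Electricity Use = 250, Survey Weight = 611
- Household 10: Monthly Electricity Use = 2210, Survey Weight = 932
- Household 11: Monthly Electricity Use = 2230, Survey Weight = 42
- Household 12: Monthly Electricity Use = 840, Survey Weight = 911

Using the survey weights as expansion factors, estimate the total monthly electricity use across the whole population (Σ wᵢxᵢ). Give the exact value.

Weighted total = 2150×101 + 410×734 + 1540×726 + 510×636 + 440×264 + 1970×838 + 1730×236 + 480×841 + 250×611 + 2210×932 + 2230×42 + 840×911
  = 7610840

7610840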